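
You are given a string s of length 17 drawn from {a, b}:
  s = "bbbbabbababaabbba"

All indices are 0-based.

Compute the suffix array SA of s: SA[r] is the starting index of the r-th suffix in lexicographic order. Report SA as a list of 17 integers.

rank→(start, suffix):
  0 → (16, 'a')
  1 → (11, 'aabbba')
  2 → (9, 'abaabbba')
  3 → (7, 'ababaabbba')
  4 → (4, 'abbababaabbba')
  5 → (12, 'abbba')
  6 → (15, 'ba')
  7 → (10, 'baabbba')
  8 → (8, 'babaabbba')
  9 → (6, 'bababaabbba')
  10 → (3, 'babbababaabbba')
  11 → (14, 'bba')
  12 → (5, 'bbababaabbba')
  13 → (2, 'bbabbababaabbba')
  14 → (13, 'bbba')
  15 → (1, 'bbbabbababaabbba')
  16 → (0, 'bbbbabbababaabbba')

[16, 11, 9, 7, 4, 12, 15, 10, 8, 6, 3, 14, 5, 2, 13, 1, 0]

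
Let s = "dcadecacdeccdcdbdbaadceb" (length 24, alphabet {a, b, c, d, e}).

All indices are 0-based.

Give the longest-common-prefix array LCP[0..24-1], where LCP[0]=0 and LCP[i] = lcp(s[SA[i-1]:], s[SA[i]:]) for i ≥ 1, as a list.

[0, 1, 1, 2, 0, 1, 1, 0, 2, 1, 1, 2, 2, 1, 0, 2, 1, 2, 2, 1, 3, 0, 1, 2]

rank→(start, suffix):
  0 → (18, 'aadceb')
  1 → (6, 'acdeccdcdbdbaadceb')
  2 → (19, 'adceb')
  3 → (2, 'adecacdeccdcdbdbaadceb')
  4 → (23, 'b')
  5 → (17, 'baadceb')
  6 → (15, 'bdbaadceb')
  7 → (5, 'cacdeccdcdbdbaadceb')
  8 → (1, 'cadecacdeccdcdbdbaadceb')
  9 → (10, 'ccdcdbdbaadceb')
  10 → (13, 'cdbdbaadceb')
  11 → (11, 'cdcdbdbaadceb')
  12 → (7, 'cdeccdcdbdbaadceb')
  13 → (21, 'ceb')
  14 → (16, 'dbaadceb')
  15 → (14, 'dbdbaadceb')
  16 → (0, 'dcadecacdeccdcdbdbaadceb')
  17 → (12, 'dcdbdbaadceb')
  18 → (20, 'dceb')
  19 → (3, 'decacdeccdcdbdbaadceb')
  20 → (8, 'deccdcdbdbaadceb')
  21 → (22, 'eb')
  22 → (4, 'ecacdeccdcdbdbaadceb')
  23 → (9, 'eccdcdbdbaadceb')

SA = [18, 6, 19, 2, 23, 17, 15, 5, 1, 10, 13, 11, 7, 21, 16, 14, 0, 12, 20, 3, 8, 22, 4, 9]
rank  pair      lcp
   1  s[18:],s[6:]  1  'a'
   2  s[6:],s[19:]  1  'a'
   3  s[19:],s[2:]  2  'ad'
   4  s[2:],s[23:]  0  ''
   5  s[23:],s[17:]  1  'b'
   6  s[17:],s[15:]  1  'b'
   7  s[15:],s[5:]  0  ''
   8  s[5:],s[1:]  2  'ca'
   9  s[1:],s[10:]  1  'c'
  10  s[10:],s[13:]  1  'c'
  11  s[13:],s[11:]  2  'cd'
  12  s[11:],s[7:]  2  'cd'
  13  s[7:],s[21:]  1  'c'
  14  s[21:],s[16:]  0  ''
  15  s[16:],s[14:]  2  'db'
  16  s[14:],s[0:]  1  'd'
  17  s[0:],s[12:]  2  'dc'
  18  s[12:],s[20:]  2  'dc'
  19  s[20:],s[3:]  1  'd'
  20  s[3:],s[8:]  3  'dec'
  21  s[8:],s[22:]  0  ''
  22  s[22:],s[4:]  1  'e'
  23  s[4:],s[9:]  2  'ec'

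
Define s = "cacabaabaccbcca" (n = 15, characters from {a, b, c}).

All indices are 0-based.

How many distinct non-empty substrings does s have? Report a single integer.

101

sorted suffixes:
  #0 SA[0]=14  'a'
  #1 SA[1]=5  'aabaccbcca'
  #2 SA[2]=3  'abaabaccbcca'
  #3 SA[3]=6  'abaccbcca'
  #4 SA[4]=1  'acabaabaccbcca'
  #5 SA[5]=8  'accbcca'
  #6 SA[6]=4  'baabaccbcca'
  #7 SA[7]=7  'baccbcca'
  #8 SA[8]=11  'bcca'
  #9 SA[9]=13  'ca'
  #10 SA[10]=2  'cabaabaccbcca'
  #11 SA[11]=0  'cacabaabaccbcca'
  #12 SA[12]=10  'cbcca'
  #13 SA[13]=12  'cca'
  #14 SA[14]=9  'ccbcca'

SA = [14, 5, 3, 6, 1, 8, 4, 7, 11, 13, 2, 0, 10, 12, 9]
i: (SA[i-1],SA[i]) lcp shared
  1: (14,5) 1 'a'
  2: (5,3) 1 'a'
  3: (3,6) 3 'aba'
  4: (6,1) 1 'a'
  5: (1,8) 2 'ac'
  6: (8,4) 0 ''
  7: (4,7) 2 'ba'
  8: (7,11) 1 'b'
  9: (11,13) 0 ''
  10: (13,2) 2 'ca'
  11: (2,0) 2 'ca'
  12: (0,10) 1 'c'
  13: (10,12) 1 'c'
  14: (12,9) 2 'cc'

n(n+1)/2 = 15·16/2 = 120
Σ LCP = 0 + 1 + 1 + 3 + 1 + 2 + 0 + 2 + 1 + 0 + 2 + 2 + 1 + 1 + 2 = 19
distinct = 120 − 19 = 101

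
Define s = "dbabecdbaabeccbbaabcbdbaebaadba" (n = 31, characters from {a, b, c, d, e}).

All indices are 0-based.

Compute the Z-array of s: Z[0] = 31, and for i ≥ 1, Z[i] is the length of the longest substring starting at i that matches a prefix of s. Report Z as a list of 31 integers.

Z[0]=31
i=1: i≥r, start 0; Z[1]=0
i=2: i≥r, start 0; Z[2]=0
i=3: i≥r, start 0; Z[3]=0
i=4: i≥r, start 0; Z[4]=0
i=5: i≥r, start 0; Z[5]=0
i=6: i≥r, start 0; Z[6]=3 extend→box=[6,9)
i=7: min(r-i=2, Z[1]=0)=0; Z[7]=0
i=8: min(r-i=1, Z[2]=0)=0; Z[8]=0
i=9: i≥r, start 0; Z[9]=0
i=10: i≥r, start 0; Z[10]=0
i=11: i≥r, start 0; Z[11]=0
i=12: i≥r, start 0; Z[12]=0
i=13: i≥r, start 0; Z[13]=0
i=14: i≥r, start 0; Z[14]=0
i=15: i≥r, start 0; Z[15]=0
i=16: i≥r, start 0; Z[16]=0
i=17: i≥r, start 0; Z[17]=0
i=18: i≥r, start 0; Z[18]=0
i=19: i≥r, start 0; Z[19]=0
i=20: i≥r, start 0; Z[20]=0
i=21: i≥r, start 0; Z[21]=3 extend→box=[21,24)
i=22: min(r-i=2, Z[1]=0)=0; Z[22]=0
i=23: min(r-i=1, Z[2]=0)=0; Z[23]=0
i=24: i≥r, start 0; Z[24]=0
i=25: i≥r, start 0; Z[25]=0
i=26: i≥r, start 0; Z[26]=0
i=27: i≥r, start 0; Z[27]=0
i=28: i≥r, start 0; Z[28]=3 extend→box=[28,31)
i=29: min(r-i=2, Z[1]=0)=0; Z[29]=0
i=30: min(r-i=1, Z[2]=0)=0; Z[30]=0

[31, 0, 0, 0, 0, 0, 3, 0, 0, 0, 0, 0, 0, 0, 0, 0, 0, 0, 0, 0, 0, 3, 0, 0, 0, 0, 0, 0, 3, 0, 0]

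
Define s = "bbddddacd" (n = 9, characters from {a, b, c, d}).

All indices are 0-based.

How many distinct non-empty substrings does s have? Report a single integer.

rank | idx | suffix
   0 |   6 | acd
   1 |   0 | bbddddacd
   2 |   1 | bddddacd
   3 |   7 | cd
   4 |   8 | d
   5 |   5 | dacd
   6 |   4 | ddacd
   7 |   3 | dddacd
   8 |   2 | ddddacd

SA = [6, 0, 1, 7, 8, 5, 4, 3, 2]
[i] adj suffixes → lcp
  [1] 6/0 → 0 ('')
  [2] 0/1 → 1 ('b')
  [3] 1/7 → 0 ('')
  [4] 7/8 → 0 ('')
  [5] 8/5 → 1 ('d')
  [6] 5/4 → 1 ('d')
  [7] 4/3 → 2 ('dd')
  [8] 3/2 → 3 ('ddd')

n(n+1)/2 = 9·10/2 = 45
Σ LCP = 0 + 0 + 1 + 0 + 0 + 1 + 1 + 2 + 3 = 8
distinct = 45 − 8 = 37

37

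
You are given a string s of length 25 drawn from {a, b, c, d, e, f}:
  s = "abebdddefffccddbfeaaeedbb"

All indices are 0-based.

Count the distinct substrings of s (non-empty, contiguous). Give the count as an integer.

302

rank→(start, suffix):
  0 → (18, 'aaeedbb')
  1 → (0, 'abebdddefffccddbfeaaeedbb')
  2 → (19, 'aeedbb')
  3 → (24, 'b')
  4 → (23, 'bb')
  5 → (3, 'bdddefffccddbfeaaeedbb')
  6 → (1, 'bebdddefffccddbfeaaeedbb')
  7 → (15, 'bfeaaeedbb')
  8 → (11, 'ccddbfeaaeedbb')
  9 → (12, 'cddbfeaaeedbb')
  10 → (22, 'dbb')
  11 → (14, 'dbfeaaeedbb')
  12 → (13, 'ddbfeaaeedbb')
  13 → (4, 'dddefffccddbfeaaeedbb')
  14 → (5, 'ddefffccddbfeaaeedbb')
  15 → (6, 'defffccddbfeaaeedbb')
  16 → (17, 'eaaeedbb')
  17 → (2, 'ebdddefffccddbfeaaeedbb')
  18 → (21, 'edbb')
  19 → (20, 'eedbb')
  20 → (7, 'efffccddbfeaaeedbb')
  21 → (10, 'fccddbfeaaeedbb')
  22 → (16, 'feaaeedbb')
  23 → (9, 'ffccddbfeaaeedbb')
  24 → (8, 'fffccddbfeaaeedbb')

SA = [18, 0, 19, 24, 23, 3, 1, 15, 11, 12, 22, 14, 13, 4, 5, 6, 17, 2, 21, 20, 7, 10, 16, 9, 8]
i: (SA[i-1],SA[i]) lcp shared
  1: (18,0) 1 'a'
  2: (0,19) 1 'a'
  3: (19,24) 0 ''
  4: (24,23) 1 'b'
  5: (23,3) 1 'b'
  6: (3,1) 1 'b'
  7: (1,15) 1 'b'
  8: (15,11) 0 ''
  9: (11,12) 1 'c'
  10: (12,22) 0 ''
  11: (22,14) 2 'db'
  12: (14,13) 1 'd'
  13: (13,4) 2 'dd'
  14: (4,5) 2 'dd'
  15: (5,6) 1 'd'
  16: (6,17) 0 ''
  17: (17,2) 1 'e'
  18: (2,21) 1 'e'
  19: (21,20) 1 'e'
  20: (20,7) 1 'e'
  21: (7,10) 0 ''
  22: (10,16) 1 'f'
  23: (16,9) 1 'f'
  24: (9,8) 2 'ff'

n(n+1)/2 = 25·26/2 = 325
Σ LCP = 0 + 1 + 1 + 0 + 1 + 1 + 1 + 1 + 0 + 1 + 0 + 2 + 1 + 2 + 2 + 1 + 0 + 1 + 1 + 1 + 1 + 0 + 1 + 1 + 2 = 23
distinct = 325 − 23 = 302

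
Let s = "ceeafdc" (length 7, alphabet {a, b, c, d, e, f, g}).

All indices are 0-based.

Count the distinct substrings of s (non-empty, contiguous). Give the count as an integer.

rank | idx | suffix
   0 |   3 | afdc
   1 |   6 | c
   2 |   0 | ceeafdc
   3 |   5 | dc
   4 |   2 | eafdc
   5 |   1 | eeafdc
   6 |   4 | fdc

SA = [3, 6, 0, 5, 2, 1, 4]
[i] adj suffixes → lcp
  [1] 3/6 → 0 ('')
  [2] 6/0 → 1 ('c')
  [3] 0/5 → 0 ('')
  [4] 5/2 → 0 ('')
  [5] 2/1 → 1 ('e')
  [6] 1/4 → 0 ('')

n(n+1)/2 = 7·8/2 = 28
Σ LCP = 0 + 0 + 1 + 0 + 0 + 1 + 0 = 2
distinct = 28 − 2 = 26

26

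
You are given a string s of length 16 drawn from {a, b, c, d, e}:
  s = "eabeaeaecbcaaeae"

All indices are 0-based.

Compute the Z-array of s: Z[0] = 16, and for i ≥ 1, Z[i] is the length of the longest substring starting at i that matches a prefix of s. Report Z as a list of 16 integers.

Z[0]=16
i=1: i≥r, start 0; Z[1]=0
i=2: i≥r, start 0; Z[2]=0
i=3: i≥r, start 0; Z[3]=2 grow→box=[3,5)
i=4: min(r-i=1, Z[1]=0)=0; Z[4]=0
i=5: i≥r, start 0; Z[5]=2 grow→box=[5,7)
i=6: min(r-i=1, Z[1]=0)=0; Z[6]=0
i=7: i≥r, start 0; Z[7]=1 grow→box=[7,8)
i=8: i≥r, start 0; Z[8]=0
i=9: i≥r, start 0; Z[9]=0
i=10: i≥r, start 0; Z[10]=0
i=11: i≥r, start 0; Z[11]=0
i=12: i≥r, start 0; Z[12]=0
i=13: i≥r, start 0; Z[13]=2 grow→box=[13,15)
i=14: min(r-i=1, Z[1]=0)=0; Z[14]=0
i=15: i≥r, start 0; Z[15]=1 grow→box=[15,16)

[16, 0, 0, 2, 0, 2, 0, 1, 0, 0, 0, 0, 0, 2, 0, 1]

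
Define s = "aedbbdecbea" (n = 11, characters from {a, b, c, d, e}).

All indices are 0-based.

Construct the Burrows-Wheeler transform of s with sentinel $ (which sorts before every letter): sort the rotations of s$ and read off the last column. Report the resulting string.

rank  rotation      last
    0  $aedbbdecbea  a
    1  a$aedbbdecbe  e
    2  aedbbdecbea$  $
    3  bbdecbea$aed  d
    4  bdecbea$aedb  b
    5  bea$aedbbdec  c
    6  cbea$aedbbde  e
    7  dbbdecbea$ae  e
    8  decbea$aedbb  b
    9  ea$aedbbdecb  b
   10  ecbea$aedbbd  d
   11  edbbdecbea$a  a

ae$dbceebbda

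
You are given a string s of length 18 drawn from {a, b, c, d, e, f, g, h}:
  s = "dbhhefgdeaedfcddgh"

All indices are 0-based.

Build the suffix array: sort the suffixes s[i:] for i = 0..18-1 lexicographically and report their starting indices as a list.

rank→(start, suffix):
  0 → (9, 'aedfcddgh')
  1 → (1, 'bhhefgdeaedfcddgh')
  2 → (13, 'cddgh')
  3 → (0, 'dbhhefgdeaedfcddgh')
  4 → (14, 'ddgh')
  5 → (7, 'deaedfcddgh')
  6 → (11, 'dfcddgh')
  7 → (15, 'dgh')
  8 → (8, 'eaedfcddgh')
  9 → (10, 'edfcddgh')
  10 → (4, 'efgdeaedfcddgh')
  11 → (12, 'fcddgh')
  12 → (5, 'fgdeaedfcddgh')
  13 → (6, 'gdeaedfcddgh')
  14 → (16, 'gh')
  15 → (17, 'h')
  16 → (3, 'hefgdeaedfcddgh')
  17 → (2, 'hhefgdeaedfcddgh')

[9, 1, 13, 0, 14, 7, 11, 15, 8, 10, 4, 12, 5, 6, 16, 17, 3, 2]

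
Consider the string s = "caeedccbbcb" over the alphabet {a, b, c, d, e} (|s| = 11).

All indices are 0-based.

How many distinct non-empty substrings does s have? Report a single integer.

59

sorted suffixes:
  #0 SA[0]=1  'aeedccbbcb'
  #1 SA[1]=10  'b'
  #2 SA[2]=7  'bbcb'
  #3 SA[3]=8  'bcb'
  #4 SA[4]=0  'caeedccbbcb'
  #5 SA[5]=9  'cb'
  #6 SA[6]=6  'cbbcb'
  #7 SA[7]=5  'ccbbcb'
  #8 SA[8]=4  'dccbbcb'
  #9 SA[9]=3  'edccbbcb'
  #10 SA[10]=2  'eedccbbcb'

SA = [1, 10, 7, 8, 0, 9, 6, 5, 4, 3, 2]
i: (SA[i-1],SA[i]) lcp shared
  1: (1,10) 0 ''
  2: (10,7) 1 'b'
  3: (7,8) 1 'b'
  4: (8,0) 0 ''
  5: (0,9) 1 'c'
  6: (9,6) 2 'cb'
  7: (6,5) 1 'c'
  8: (5,4) 0 ''
  9: (4,3) 0 ''
  10: (3,2) 1 'e'

n(n+1)/2 = 11·12/2 = 66
Σ LCP = 0 + 0 + 1 + 1 + 0 + 1 + 2 + 1 + 0 + 0 + 1 = 7
distinct = 66 − 7 = 59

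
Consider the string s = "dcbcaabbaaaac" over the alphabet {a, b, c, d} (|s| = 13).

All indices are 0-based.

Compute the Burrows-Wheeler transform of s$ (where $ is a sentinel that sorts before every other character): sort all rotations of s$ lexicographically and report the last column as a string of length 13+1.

cbacaaabacabd$

rank  rotation        last
    0  $dcbcaabbaaaac  c
    1  aaaac$dcbcaabb  b
    2  aaac$dcbcaabba  a
    3  aabbaaaac$dcbc  c
    4  aac$dcbcaabbaa  a
    5  abbaaaac$dcbca  a
    6  ac$dcbcaabbaaa  a
    7  baaaac$dcbcaab  b
    8  bbaaaac$dcbcaa  a
    9  bcaabbaaaac$dc  c
   10  c$dcbcaabbaaaa  a
   11  caabbaaaac$dcb  b
   12  cbcaabbaaaac$d  d
   13  dcbcaabbaaaac$  $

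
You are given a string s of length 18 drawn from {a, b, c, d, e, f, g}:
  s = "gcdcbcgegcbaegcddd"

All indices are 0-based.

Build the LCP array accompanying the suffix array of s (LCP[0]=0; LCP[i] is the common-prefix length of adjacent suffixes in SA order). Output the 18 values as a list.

sorted suffixes:
  #0 SA[0]=11  'aegcddd'
  #1 SA[1]=10  'baegcddd'
  #2 SA[2]=4  'bcgegcbaegcddd'
  #3 SA[3]=9  'cbaegcddd'
  #4 SA[4]=3  'cbcgegcbaegcddd'
  #5 SA[5]=1  'cdcbcgegcbaegcddd'
  #6 SA[6]=14  'cddd'
  #7 SA[7]=5  'cgegcbaegcddd'
  #8 SA[8]=17  'd'
  #9 SA[9]=2  'dcbcgegcbaegcddd'
  #10 SA[10]=16  'dd'
  #11 SA[11]=15  'ddd'
  #12 SA[12]=7  'egcbaegcddd'
  #13 SA[13]=12  'egcddd'
  #14 SA[14]=8  'gcbaegcddd'
  #15 SA[15]=0  'gcdcbcgegcbaegcddd'
  #16 SA[16]=13  'gcddd'
  #17 SA[17]=6  'gegcbaegcddd'

SA = [11, 10, 4, 9, 3, 1, 14, 5, 17, 2, 16, 15, 7, 12, 8, 0, 13, 6]
rank  pair      lcp
   1  s[11:],s[10:]  0  ''
   2  s[10:],s[4:]  1  'b'
   3  s[4:],s[9:]  0  ''
   4  s[9:],s[3:]  2  'cb'
   5  s[3:],s[1:]  1  'c'
   6  s[1:],s[14:]  2  'cd'
   7  s[14:],s[5:]  1  'c'
   8  s[5:],s[17:]  0  ''
   9  s[17:],s[2:]  1  'd'
  10  s[2:],s[16:]  1  'd'
  11  s[16:],s[15:]  2  'dd'
  12  s[15:],s[7:]  0  ''
  13  s[7:],s[12:]  3  'egc'
  14  s[12:],s[8:]  0  ''
  15  s[8:],s[0:]  2  'gc'
  16  s[0:],s[13:]  3  'gcd'
  17  s[13:],s[6:]  1  'g'

[0, 0, 1, 0, 2, 1, 2, 1, 0, 1, 1, 2, 0, 3, 0, 2, 3, 1]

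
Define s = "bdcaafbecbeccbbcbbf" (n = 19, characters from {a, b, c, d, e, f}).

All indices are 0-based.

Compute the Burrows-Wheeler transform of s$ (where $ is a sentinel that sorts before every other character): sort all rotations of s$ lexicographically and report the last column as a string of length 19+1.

fcaccb$fcbdcbeebbbba

rank  rotation              last
    0  $bdcaafbecbeccbbcbbf  f
    1  aafbecbeccbbcbbf$bdc  c
    2  afbecbeccbbcbbf$bdca  a
    3  bbcbbf$bdcaafbecbecc  c
    4  bbf$bdcaafbecbeccbbc  c
    5  bcbbf$bdcaafbecbeccb  b
    6  bdcaafbecbeccbbcbbf$  $
    7  becbeccbbcbbf$bdcaaf  f
    8  beccbbcbbf$bdcaafbec  c
    9  bf$bdcaafbecbeccbbcb  b
   10  caafbecbeccbbcbbf$bd  d
   11  cbbcbbf$bdcaafbecbec  c
   12  cbbf$bdcaafbecbeccbb  b
   13  cbeccbbcbbf$bdcaafbe  e
   14  ccbbcbbf$bdcaafbecbe  e
   15  dcaafbecbeccbbcbbf$b  b
   16  ecbeccbbcbbf$bdcaafb  b
   17  eccbbcbbf$bdcaafbecb  b
   18  f$bdcaafbecbeccbbcbb  b
   19  fbecbeccbbcbbf$bdcaa  a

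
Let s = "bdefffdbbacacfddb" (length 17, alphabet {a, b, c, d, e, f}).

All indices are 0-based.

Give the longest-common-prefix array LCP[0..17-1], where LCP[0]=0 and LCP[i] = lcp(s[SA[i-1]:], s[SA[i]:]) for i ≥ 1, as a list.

[0, 2, 0, 1, 1, 1, 0, 1, 0, 2, 1, 1, 0, 0, 2, 1, 2]

sorted suffixes:
  #0 SA[0]=9  'acacfddb'
  #1 SA[1]=11  'acfddb'
  #2 SA[2]=16  'b'
  #3 SA[3]=8  'bacacfddb'
  #4 SA[4]=7  'bbacacfddb'
  #5 SA[5]=0  'bdefffdbbacacfddb'
  #6 SA[6]=10  'cacfddb'
  #7 SA[7]=12  'cfddb'
  #8 SA[8]=15  'db'
  #9 SA[9]=6  'dbbacacfddb'
  #10 SA[10]=14  'ddb'
  #11 SA[11]=1  'defffdbbacacfddb'
  #12 SA[12]=2  'efffdbbacacfddb'
  #13 SA[13]=5  'fdbbacacfddb'
  #14 SA[14]=13  'fddb'
  #15 SA[15]=4  'ffdbbacacfddb'
  #16 SA[16]=3  'fffdbbacacfddb'

SA = [9, 11, 16, 8, 7, 0, 10, 12, 15, 6, 14, 1, 2, 5, 13, 4, 3]
i: (SA[i-1],SA[i]) lcp shared
  1: (9,11) 2 'ac'
  2: (11,16) 0 ''
  3: (16,8) 1 'b'
  4: (8,7) 1 'b'
  5: (7,0) 1 'b'
  6: (0,10) 0 ''
  7: (10,12) 1 'c'
  8: (12,15) 0 ''
  9: (15,6) 2 'db'
  10: (6,14) 1 'd'
  11: (14,1) 1 'd'
  12: (1,2) 0 ''
  13: (2,5) 0 ''
  14: (5,13) 2 'fd'
  15: (13,4) 1 'f'
  16: (4,3) 2 'ff'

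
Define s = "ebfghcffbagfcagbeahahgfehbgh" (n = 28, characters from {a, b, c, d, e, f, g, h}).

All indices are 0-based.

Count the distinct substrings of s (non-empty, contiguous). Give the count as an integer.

381

rank→(start, suffix):
  0 → (13, 'agbeahahgfehbgh')
  1 → (9, 'agfcagbeahahgfehbgh')
  2 → (17, 'ahahgfehbgh')
  3 → (19, 'ahgfehbgh')
  4 → (8, 'bagfcagbeahahgfehbgh')
  5 → (15, 'beahahgfehbgh')
  6 → (1, 'bfghcffbagfcagbeahahgfehbgh')
  7 → (25, 'bgh')
  8 → (12, 'cagbeahahgfehbgh')
  9 → (5, 'cffbagfcagbeahahgfehbgh')
  10 → (16, 'eahahgfehbgh')
  11 → (0, 'ebfghcffbagfcagbeahahgfehbgh')
  12 → (23, 'ehbgh')
  13 → (7, 'fbagfcagbeahahgfehbgh')
  14 → (11, 'fcagbeahahgfehbgh')
  15 → (22, 'fehbgh')
  16 → (6, 'ffbagfcagbeahahgfehbgh')
  17 → (2, 'fghcffbagfcagbeahahgfehbgh')
  18 → (14, 'gbeahahgfehbgh')
  19 → (10, 'gfcagbeahahgfehbgh')
  20 → (21, 'gfehbgh')
  21 → (26, 'gh')
  22 → (3, 'ghcffbagfcagbeahahgfehbgh')
  23 → (27, 'h')
  24 → (18, 'hahgfehbgh')
  25 → (24, 'hbgh')
  26 → (4, 'hcffbagfcagbeahahgfehbgh')
  27 → (20, 'hgfehbgh')

SA = [13, 9, 17, 19, 8, 15, 1, 25, 12, 5, 16, 0, 23, 7, 11, 22, 6, 2, 14, 10, 21, 26, 3, 27, 18, 24, 4, 20]
rank  pair      lcp
   1  s[13:],s[9:]  2  'ag'
   2  s[9:],s[17:]  1  'a'
   3  s[17:],s[19:]  2  'ah'
   4  s[19:],s[8:]  0  ''
   5  s[8:],s[15:]  1  'b'
   6  s[15:],s[1:]  1  'b'
   7  s[1:],s[25:]  1  'b'
   8  s[25:],s[12:]  0  ''
   9  s[12:],s[5:]  1  'c'
  10  s[5:],s[16:]  0  ''
  11  s[16:],s[0:]  1  'e'
  12  s[0:],s[23:]  1  'e'
  13  s[23:],s[7:]  0  ''
  14  s[7:],s[11:]  1  'f'
  15  s[11:],s[22:]  1  'f'
  16  s[22:],s[6:]  1  'f'
  17  s[6:],s[2:]  1  'f'
  18  s[2:],s[14:]  0  ''
  19  s[14:],s[10:]  1  'g'
  20  s[10:],s[21:]  2  'gf'
  21  s[21:],s[26:]  1  'g'
  22  s[26:],s[3:]  2  'gh'
  23  s[3:],s[27:]  0  ''
  24  s[27:],s[18:]  1  'h'
  25  s[18:],s[24:]  1  'h'
  26  s[24:],s[4:]  1  'h'
  27  s[4:],s[20:]  1  'h'

n(n+1)/2 = 28·29/2 = 406
Σ LCP = 0 + 2 + 1 + 2 + 0 + 1 + 1 + 1 + 0 + 1 + 0 + 1 + 1 + 0 + 1 + 1 + 1 + 1 + 0 + 1 + 2 + 1 + 2 + 0 + 1 + 1 + 1 + 1 = 25
distinct = 406 − 25 = 381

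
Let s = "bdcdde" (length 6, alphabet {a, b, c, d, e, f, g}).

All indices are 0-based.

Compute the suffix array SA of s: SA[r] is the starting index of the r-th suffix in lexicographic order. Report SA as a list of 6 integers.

sorted suffixes:
  #0 SA[0]=0  'bdcdde'
  #1 SA[1]=2  'cdde'
  #2 SA[2]=1  'dcdde'
  #3 SA[3]=3  'dde'
  #4 SA[4]=4  'de'
  #5 SA[5]=5  'e'

[0, 2, 1, 3, 4, 5]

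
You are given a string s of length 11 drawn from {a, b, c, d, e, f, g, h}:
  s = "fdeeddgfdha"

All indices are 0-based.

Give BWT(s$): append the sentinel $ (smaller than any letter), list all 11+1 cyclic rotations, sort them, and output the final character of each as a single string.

rank  rotation      last
    0  $fdeeddgfdha  a
    1  a$fdeeddgfdh  h
    2  ddgfdha$fdee  e
    3  deeddgfdha$f  f
    4  dgfdha$fdeed  d
    5  dha$fdeeddgf  f
    6  eddgfdha$fde  e
    7  eeddgfdha$fd  d
    8  fdeeddgfdha$  $
    9  fdha$fdeeddg  g
   10  gfdha$fdeedd  d
   11  ha$fdeeddgfd  d

ahefdfed$gdd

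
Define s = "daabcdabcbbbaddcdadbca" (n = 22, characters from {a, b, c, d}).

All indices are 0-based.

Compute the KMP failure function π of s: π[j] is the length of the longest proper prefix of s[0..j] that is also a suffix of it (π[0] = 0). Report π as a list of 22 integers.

π[0] = 0
j=1 s[j]='a': π[1]=0 (border '')
j=2 s[j]='a': π[2]=0 (border '')
j=3 s[j]='b': π[3]=0 (border '')
j=4 s[j]='c': π[4]=0 (border '')
j=5 s[j]='d': π[5]=1 (border 'd')
j=6 s[j]='a': π[6]=2 (border 'da')
j=7 s[j]='b': k: 2→0; π[7]=0 (border '')
j=8 s[j]='c': π[8]=0 (border '')
j=9 s[j]='b': π[9]=0 (border '')
j=10 s[j]='b': π[10]=0 (border '')
j=11 s[j]='b': π[11]=0 (border '')
j=12 s[j]='a': π[12]=0 (border '')
j=13 s[j]='d': π[13]=1 (border 'd')
j=14 s[j]='d': k: 1→0; π[14]=1 (border 'd')
j=15 s[j]='c': k: 1→0; π[15]=0 (border '')
j=16 s[j]='d': π[16]=1 (border 'd')
j=17 s[j]='a': π[17]=2 (border 'da')
j=18 s[j]='d': k: 2→0; π[18]=1 (border 'd')
j=19 s[j]='b': k: 1→0; π[19]=0 (border '')
j=20 s[j]='c': π[20]=0 (border '')
j=21 s[j]='a': π[21]=0 (border '')

[0, 0, 0, 0, 0, 1, 2, 0, 0, 0, 0, 0, 0, 1, 1, 0, 1, 2, 1, 0, 0, 0]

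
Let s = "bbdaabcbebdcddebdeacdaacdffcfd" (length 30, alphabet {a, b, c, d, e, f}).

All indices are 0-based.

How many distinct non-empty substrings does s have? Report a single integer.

429

rank→(start, suffix):
  0 → (3, 'aabcbebdcddebdeacdaacdffcfd')
  1 → (21, 'aacdffcfd')
  2 → (4, 'abcbebdcddebdeacdaacdffcfd')
  3 → (18, 'acdaacdffcfd')
  4 → (22, 'acdffcfd')
  5 → (0, 'bbdaabcbebdcddebdeacdaacdffcfd')
  6 → (5, 'bcbebdcddebdeacdaacdffcfd')
  7 → (1, 'bdaabcbebdcddebdeacdaacdffcfd')
  8 → (9, 'bdcddebdeacdaacdffcfd')
  9 → (15, 'bdeacdaacdffcfd')
  10 → (7, 'bebdcddebdeacdaacdffcfd')
  11 → (6, 'cbebdcddebdeacdaacdffcfd')
  12 → (19, 'cdaacdffcfd')
  13 → (11, 'cddebdeacdaacdffcfd')
  14 → (23, 'cdffcfd')
  15 → (27, 'cfd')
  16 → (29, 'd')
  17 → (2, 'daabcbebdcddebdeacdaacdffcfd')
  18 → (20, 'daacdffcfd')
  19 → (10, 'dcddebdeacdaacdffcfd')
  20 → (12, 'ddebdeacdaacdffcfd')
  21 → (16, 'deacdaacdffcfd')
  22 → (13, 'debdeacdaacdffcfd')
  23 → (24, 'dffcfd')
  24 → (17, 'eacdaacdffcfd')
  25 → (8, 'ebdcddebdeacdaacdffcfd')
  26 → (14, 'ebdeacdaacdffcfd')
  27 → (26, 'fcfd')
  28 → (28, 'fd')
  29 → (25, 'ffcfd')

SA = [3, 21, 4, 18, 22, 0, 5, 1, 9, 15, 7, 6, 19, 11, 23, 27, 29, 2, 20, 10, 12, 16, 13, 24, 17, 8, 14, 26, 28, 25]
rank  pair      lcp
   1  s[3:],s[21:]  2  'aa'
   2  s[21:],s[4:]  1  'a'
   3  s[4:],s[18:]  1  'a'
   4  s[18:],s[22:]  3  'acd'
   5  s[22:],s[0:]  0  ''
   6  s[0:],s[5:]  1  'b'
   7  s[5:],s[1:]  1  'b'
   8  s[1:],s[9:]  2  'bd'
   9  s[9:],s[15:]  2  'bd'
  10  s[15:],s[7:]  1  'b'
  11  s[7:],s[6:]  0  ''
  12  s[6:],s[19:]  1  'c'
  13  s[19:],s[11:]  2  'cd'
  14  s[11:],s[23:]  2  'cd'
  15  s[23:],s[27:]  1  'c'
  16  s[27:],s[29:]  0  ''
  17  s[29:],s[2:]  1  'd'
  18  s[2:],s[20:]  3  'daa'
  19  s[20:],s[10:]  1  'd'
  20  s[10:],s[12:]  1  'd'
  21  s[12:],s[16:]  1  'd'
  22  s[16:],s[13:]  2  'de'
  23  s[13:],s[24:]  1  'd'
  24  s[24:],s[17:]  0  ''
  25  s[17:],s[8:]  1  'e'
  26  s[8:],s[14:]  3  'ebd'
  27  s[14:],s[26:]  0  ''
  28  s[26:],s[28:]  1  'f'
  29  s[28:],s[25:]  1  'f'

n(n+1)/2 = 30·31/2 = 465
Σ LCP = 0 + 2 + 1 + 1 + 3 + 0 + 1 + 1 + 2 + 2 + 1 + 0 + 1 + 2 + 2 + 1 + 0 + 1 + 3 + 1 + 1 + 1 + 2 + 1 + 0 + 1 + 3 + 0 + 1 + 1 = 36
distinct = 465 − 36 = 429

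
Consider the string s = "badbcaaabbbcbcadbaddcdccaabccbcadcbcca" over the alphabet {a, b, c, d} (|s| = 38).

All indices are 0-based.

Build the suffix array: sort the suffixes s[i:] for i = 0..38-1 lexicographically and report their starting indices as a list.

[37, 5, 6, 24, 7, 25, 14, 1, 31, 17, 0, 16, 8, 9, 3, 12, 29, 10, 34, 26, 36, 4, 23, 13, 30, 11, 28, 33, 35, 22, 27, 20, 15, 2, 32, 21, 19, 18]

rank→(start, suffix):
  0 → (37, 'a')
  1 → (5, 'aaabbbcbcadbaddcdccaabccbcadcbcca')
  2 → (6, 'aabbbcbcadbaddcdccaabccbcadcbcca')
  3 → (24, 'aabccbcadcbcca')
  4 → (7, 'abbbcbcadbaddcdccaabccbcadcbcca')
  5 → (25, 'abccbcadcbcca')
  6 → (14, 'adbaddcdccaabccbcadcbcca')
  7 → (1, 'adbcaaabbbcbcadbaddcdccaabccbcadcbcca')
  8 → (31, 'adcbcca')
  9 → (17, 'addcdccaabccbcadcbcca')
  10 → (0, 'badbcaaabbbcbcadbaddcdccaabccbcadcbcca')
  11 → (16, 'baddcdccaabccbcadcbcca')
  12 → (8, 'bbbcbcadbaddcdccaabccbcadcbcca')
  13 → (9, 'bbcbcadbaddcdccaabccbcadcbcca')
  14 → (3, 'bcaaabbbcbcadbaddcdccaabccbcadcbcca')
  15 → (12, 'bcadbaddcdccaabccbcadcbcca')
  16 → (29, 'bcadcbcca')
  17 → (10, 'bcbcadbaddcdccaabccbcadcbcca')
  18 → (34, 'bcca')
  19 → (26, 'bccbcadcbcca')
  20 → (36, 'ca')
  21 → (4, 'caaabbbcbcadbaddcdccaabccbcadcbcca')
  22 → (23, 'caabccbcadcbcca')
  23 → (13, 'cadbaddcdccaabccbcadcbcca')
  24 → (30, 'cadcbcca')
  25 → (11, 'cbcadbaddcdccaabccbcadcbcca')
  26 → (28, 'cbcadcbcca')
  27 → (33, 'cbcca')
  28 → (35, 'cca')
  29 → (22, 'ccaabccbcadcbcca')
  30 → (27, 'ccbcadcbcca')
  31 → (20, 'cdccaabccbcadcbcca')
  32 → (15, 'dbaddcdccaabccbcadcbcca')
  33 → (2, 'dbcaaabbbcbcadbaddcdccaabccbcadcbcca')
  34 → (32, 'dcbcca')
  35 → (21, 'dccaabccbcadcbcca')
  36 → (19, 'dcdccaabccbcadcbcca')
  37 → (18, 'ddcdccaabccbcadcbcca')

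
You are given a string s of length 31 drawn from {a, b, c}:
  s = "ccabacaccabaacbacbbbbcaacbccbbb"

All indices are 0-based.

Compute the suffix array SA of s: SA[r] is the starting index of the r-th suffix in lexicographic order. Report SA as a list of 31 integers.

rank | idx | suffix
   0 |  11 | aacbacbbbbcaacbccbbb
   1 |  22 | aacbccbbb
   2 |   9 | abaacbacbbbbcaacbccbbb
   3 |   2 | abacaccabaacbacbbbbcaacbccbbb
   4 |   4 | acaccabaacbacbbbbcaacbccbbb
   5 |  12 | acbacbbbbcaacbccbbb
   6 |  15 | acbbbbcaacbccbbb
   7 |  23 | acbccbbb
   8 |   6 | accabaacbacbbbbcaacbccbbb
   9 |  30 | b
  10 |  10 | baacbacbbbbcaacbccbbb
  11 |   3 | bacaccabaacbacbbbbcaacbccbbb
  12 |  14 | bacbbbbcaacbccbbb
  13 |  29 | bb
  14 |  28 | bbb
  15 |  17 | bbbbcaacbccbbb
  16 |  18 | bbbcaacbccbbb
  17 |  19 | bbcaacbccbbb
  18 |  20 | bcaacbccbbb
  19 |  25 | bccbbb
  20 |  21 | caacbccbbb
  21 |   8 | cabaacbacbbbbcaacbccbbb
  22 |   1 | cabacaccabaacbacbbbbcaacbccbbb
  23 |   5 | caccabaacbacbbbbcaacbccbbb
  24 |  13 | cbacbbbbcaacbccbbb
  25 |  27 | cbbb
  26 |  16 | cbbbbcaacbccbbb
  27 |  24 | cbccbbb
  28 |   7 | ccabaacbacbbbbcaacbccbbb
  29 |   0 | ccabacaccabaacbacbbbbcaacbccbbb
  30 |  26 | ccbbb

[11, 22, 9, 2, 4, 12, 15, 23, 6, 30, 10, 3, 14, 29, 28, 17, 18, 19, 20, 25, 21, 8, 1, 5, 13, 27, 16, 24, 7, 0, 26]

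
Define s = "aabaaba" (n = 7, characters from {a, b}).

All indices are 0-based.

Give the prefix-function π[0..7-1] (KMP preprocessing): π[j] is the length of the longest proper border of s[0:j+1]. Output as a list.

[0, 1, 0, 1, 2, 3, 4]

π[0] = 0
j=1 s[j]='a': π[1]=1 (border 'a')
j=2 s[j]='b': k: 1→0; π[2]=0 (border '')
j=3 s[j]='a': π[3]=1 (border 'a')
j=4 s[j]='a': π[4]=2 (border 'aa')
j=5 s[j]='b': π[5]=3 (border 'aab')
j=6 s[j]='a': π[6]=4 (border 'aaba')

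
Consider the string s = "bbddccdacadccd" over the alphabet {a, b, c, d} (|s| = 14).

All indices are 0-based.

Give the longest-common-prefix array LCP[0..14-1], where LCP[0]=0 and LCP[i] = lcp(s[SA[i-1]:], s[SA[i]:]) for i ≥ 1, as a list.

sorted suffixes:
  #0 SA[0]=7  'acadccd'
  #1 SA[1]=9  'adccd'
  #2 SA[2]=0  'bbddccdacadccd'
  #3 SA[3]=1  'bddccdacadccd'
  #4 SA[4]=8  'cadccd'
  #5 SA[5]=11  'ccd'
  #6 SA[6]=4  'ccdacadccd'
  #7 SA[7]=12  'cd'
  #8 SA[8]=5  'cdacadccd'
  #9 SA[9]=13  'd'
  #10 SA[10]=6  'dacadccd'
  #11 SA[11]=10  'dccd'
  #12 SA[12]=3  'dccdacadccd'
  #13 SA[13]=2  'ddccdacadccd'

SA = [7, 9, 0, 1, 8, 11, 4, 12, 5, 13, 6, 10, 3, 2]
i: (SA[i-1],SA[i]) lcp shared
  1: (7,9) 1 'a'
  2: (9,0) 0 ''
  3: (0,1) 1 'b'
  4: (1,8) 0 ''
  5: (8,11) 1 'c'
  6: (11,4) 3 'ccd'
  7: (4,12) 1 'c'
  8: (12,5) 2 'cd'
  9: (5,13) 0 ''
  10: (13,6) 1 'd'
  11: (6,10) 1 'd'
  12: (10,3) 4 'dccd'
  13: (3,2) 1 'd'

[0, 1, 0, 1, 0, 1, 3, 1, 2, 0, 1, 1, 4, 1]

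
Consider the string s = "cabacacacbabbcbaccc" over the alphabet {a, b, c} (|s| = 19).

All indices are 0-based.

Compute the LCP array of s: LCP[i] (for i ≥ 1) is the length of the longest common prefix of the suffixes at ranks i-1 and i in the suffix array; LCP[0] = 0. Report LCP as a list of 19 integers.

[0, 2, 1, 4, 2, 2, 0, 2, 3, 1, 1, 0, 1, 2, 3, 1, 3, 1, 2]

rank | idx | suffix
   0 |   1 | abacacacbabbcbaccc
   1 |  10 | abbcbaccc
   2 |   3 | acacacbabbcbaccc
   3 |   5 | acacbabbcbaccc
   4 |   7 | acbabbcbaccc
   5 |  15 | accc
   6 |   9 | babbcbaccc
   7 |   2 | bacacacbabbcbaccc
   8 |  14 | baccc
   9 |  11 | bbcbaccc
  10 |  12 | bcbaccc
  11 |  18 | c
  12 |   0 | cabacacacbabbcbaccc
  13 |   4 | cacacbabbcbaccc
  14 |   6 | cacbabbcbaccc
  15 |   8 | cbabbcbaccc
  16 |  13 | cbaccc
  17 |  17 | cc
  18 |  16 | ccc

SA = [1, 10, 3, 5, 7, 15, 9, 2, 14, 11, 12, 18, 0, 4, 6, 8, 13, 17, 16]
rank  pair      lcp
   1  s[1:],s[10:]  2  'ab'
   2  s[10:],s[3:]  1  'a'
   3  s[3:],s[5:]  4  'acac'
   4  s[5:],s[7:]  2  'ac'
   5  s[7:],s[15:]  2  'ac'
   6  s[15:],s[9:]  0  ''
   7  s[9:],s[2:]  2  'ba'
   8  s[2:],s[14:]  3  'bac'
   9  s[14:],s[11:]  1  'b'
  10  s[11:],s[12:]  1  'b'
  11  s[12:],s[18:]  0  ''
  12  s[18:],s[0:]  1  'c'
  13  s[0:],s[4:]  2  'ca'
  14  s[4:],s[6:]  3  'cac'
  15  s[6:],s[8:]  1  'c'
  16  s[8:],s[13:]  3  'cba'
  17  s[13:],s[17:]  1  'c'
  18  s[17:],s[16:]  2  'cc'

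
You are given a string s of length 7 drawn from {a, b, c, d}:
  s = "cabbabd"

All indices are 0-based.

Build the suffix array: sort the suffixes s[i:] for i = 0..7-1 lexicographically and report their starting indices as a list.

[1, 4, 3, 2, 5, 0, 6]

rank→(start, suffix):
  0 → (1, 'abbabd')
  1 → (4, 'abd')
  2 → (3, 'babd')
  3 → (2, 'bbabd')
  4 → (5, 'bd')
  5 → (0, 'cabbabd')
  6 → (6, 'd')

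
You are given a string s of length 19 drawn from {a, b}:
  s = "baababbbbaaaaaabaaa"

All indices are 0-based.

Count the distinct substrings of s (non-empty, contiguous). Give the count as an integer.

145

rank→(start, suffix):
  0 → (18, 'a')
  1 → (17, 'aa')
  2 → (16, 'aaa')
  3 → (9, 'aaaaaabaaa')
  4 → (10, 'aaaaabaaa')
  5 → (11, 'aaaabaaa')
  6 → (12, 'aaabaaa')
  7 → (13, 'aabaaa')
  8 → (1, 'aababbbbaaaaaabaaa')
  9 → (14, 'abaaa')
  10 → (2, 'ababbbbaaaaaabaaa')
  11 → (4, 'abbbbaaaaaabaaa')
  12 → (15, 'baaa')
  13 → (8, 'baaaaaabaaa')
  14 → (0, 'baababbbbaaaaaabaaa')
  15 → (3, 'babbbbaaaaaabaaa')
  16 → (7, 'bbaaaaaabaaa')
  17 → (6, 'bbbaaaaaabaaa')
  18 → (5, 'bbbbaaaaaabaaa')

SA = [18, 17, 16, 9, 10, 11, 12, 13, 1, 14, 2, 4, 15, 8, 0, 3, 7, 6, 5]
i: (SA[i-1],SA[i]) lcp shared
  1: (18,17) 1 'a'
  2: (17,16) 2 'aa'
  3: (16,9) 3 'aaa'
  4: (9,10) 5 'aaaaa'
  5: (10,11) 4 'aaaa'
  6: (11,12) 3 'aaa'
  7: (12,13) 2 'aa'
  8: (13,1) 4 'aaba'
  9: (1,14) 1 'a'
  10: (14,2) 3 'aba'
  11: (2,4) 2 'ab'
  12: (4,15) 0 ''
  13: (15,8) 4 'baaa'
  14: (8,0) 3 'baa'
  15: (0,3) 2 'ba'
  16: (3,7) 1 'b'
  17: (7,6) 2 'bb'
  18: (6,5) 3 'bbb'

n(n+1)/2 = 19·20/2 = 190
Σ LCP = 0 + 1 + 2 + 3 + 5 + 4 + 3 + 2 + 4 + 1 + 3 + 2 + 0 + 4 + 3 + 2 + 1 + 2 + 3 = 45
distinct = 190 − 45 = 145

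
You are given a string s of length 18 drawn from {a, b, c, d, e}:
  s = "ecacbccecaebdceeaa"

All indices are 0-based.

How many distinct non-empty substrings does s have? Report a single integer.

rank | idx | suffix
   0 |  17 | a
   1 |  16 | aa
   2 |   2 | acbccecaebdceeaa
   3 |   9 | aebdceeaa
   4 |   4 | bccecaebdceeaa
   5 |  11 | bdceeaa
   6 |   1 | cacbccecaebdceeaa
   7 |   8 | caebdceeaa
   8 |   3 | cbccecaebdceeaa
   9 |   5 | ccecaebdceeaa
  10 |   6 | cecaebdceeaa
  11 |  13 | ceeaa
  12 |  12 | dceeaa
  13 |  15 | eaa
  14 |  10 | ebdceeaa
  15 |   0 | ecacbccecaebdceeaa
  16 |   7 | ecaebdceeaa
  17 |  14 | eeaa

SA = [17, 16, 2, 9, 4, 11, 1, 8, 3, 5, 6, 13, 12, 15, 10, 0, 7, 14]
[i] adj suffixes → lcp
  [1] 17/16 → 1 ('a')
  [2] 16/2 → 1 ('a')
  [3] 2/9 → 1 ('a')
  [4] 9/4 → 0 ('')
  [5] 4/11 → 1 ('b')
  [6] 11/1 → 0 ('')
  [7] 1/8 → 2 ('ca')
  [8] 8/3 → 1 ('c')
  [9] 3/5 → 1 ('c')
  [10] 5/6 → 1 ('c')
  [11] 6/13 → 2 ('ce')
  [12] 13/12 → 0 ('')
  [13] 12/15 → 0 ('')
  [14] 15/10 → 1 ('e')
  [15] 10/0 → 1 ('e')
  [16] 0/7 → 3 ('eca')
  [17] 7/14 → 1 ('e')

n(n+1)/2 = 18·19/2 = 171
Σ LCP = 0 + 1 + 1 + 1 + 0 + 1 + 0 + 2 + 1 + 1 + 1 + 2 + 0 + 0 + 1 + 1 + 3 + 1 = 17
distinct = 171 − 17 = 154

154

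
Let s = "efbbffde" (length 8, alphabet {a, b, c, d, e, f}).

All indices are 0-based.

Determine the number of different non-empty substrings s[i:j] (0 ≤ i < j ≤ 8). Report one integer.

rank | idx | suffix
   0 |   2 | bbffde
   1 |   3 | bffde
   2 |   6 | de
   3 |   7 | e
   4 |   0 | efbbffde
   5 |   1 | fbbffde
   6 |   5 | fde
   7 |   4 | ffde

SA = [2, 3, 6, 7, 0, 1, 5, 4]
rank  pair      lcp
   1  s[2:],s[3:]  1  'b'
   2  s[3:],s[6:]  0  ''
   3  s[6:],s[7:]  0  ''
   4  s[7:],s[0:]  1  'e'
   5  s[0:],s[1:]  0  ''
   6  s[1:],s[5:]  1  'f'
   7  s[5:],s[4:]  1  'f'

n(n+1)/2 = 8·9/2 = 36
Σ LCP = 0 + 1 + 0 + 0 + 1 + 0 + 1 + 1 = 4
distinct = 36 − 4 = 32

32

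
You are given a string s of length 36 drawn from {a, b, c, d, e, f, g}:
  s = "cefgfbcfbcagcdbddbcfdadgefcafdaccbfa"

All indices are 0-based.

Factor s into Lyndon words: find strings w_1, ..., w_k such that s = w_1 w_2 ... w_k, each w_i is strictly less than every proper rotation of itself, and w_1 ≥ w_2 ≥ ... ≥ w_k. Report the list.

emit factor 1: 'cefgf' (i=0, period=5)
emit factor 2: 'bcf' (i=5, period=3)
emit factor 3: 'bc' (i=8, period=2)
emit factor 4: 'agcdbddbcfd' (i=10, period=11)
emit factor 5: 'adgefcafd' (i=21, period=9)
emit factor 6: 'accbf' (i=30, period=5)
emit factor 7: 'a' (i=35, period=1)

["cefgf", "bcf", "bc", "agcdbddbcfd", "adgefcafd", "accbf", "a"]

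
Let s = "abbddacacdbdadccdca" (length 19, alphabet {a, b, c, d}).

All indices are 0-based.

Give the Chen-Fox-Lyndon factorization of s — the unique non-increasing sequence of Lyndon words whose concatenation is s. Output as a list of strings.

emit factor 1: 'abbddacacdbdadccdc' (i=0, period=18)
emit factor 2: 'a' (i=18, period=1)

["abbddacacdbdadccdc", "a"]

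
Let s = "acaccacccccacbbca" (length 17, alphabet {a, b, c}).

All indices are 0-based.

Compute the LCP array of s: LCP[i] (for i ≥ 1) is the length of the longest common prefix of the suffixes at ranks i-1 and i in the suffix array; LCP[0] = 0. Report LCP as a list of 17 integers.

[0, 1, 2, 2, 3, 0, 1, 0, 2, 3, 4, 1, 1, 4, 2, 3, 4]

sorted suffixes:
  #0 SA[0]=16  'a'
  #1 SA[1]=0  'acaccacccccacbbca'
  #2 SA[2]=11  'acbbca'
  #3 SA[3]=2  'accacccccacbbca'
  #4 SA[4]=5  'acccccacbbca'
  #5 SA[5]=13  'bbca'
  #6 SA[6]=14  'bca'
  #7 SA[7]=15  'ca'
  #8 SA[8]=10  'cacbbca'
  #9 SA[9]=1  'caccacccccacbbca'
  #10 SA[10]=4  'cacccccacbbca'
  #11 SA[11]=12  'cbbca'
  #12 SA[12]=9  'ccacbbca'
  #13 SA[13]=3  'ccacccccacbbca'
  #14 SA[14]=8  'cccacbbca'
  #15 SA[15]=7  'ccccacbbca'
  #16 SA[16]=6  'cccccacbbca'

SA = [16, 0, 11, 2, 5, 13, 14, 15, 10, 1, 4, 12, 9, 3, 8, 7, 6]
[i] adj suffixes → lcp
  [1] 16/0 → 1 ('a')
  [2] 0/11 → 2 ('ac')
  [3] 11/2 → 2 ('ac')
  [4] 2/5 → 3 ('acc')
  [5] 5/13 → 0 ('')
  [6] 13/14 → 1 ('b')
  [7] 14/15 → 0 ('')
  [8] 15/10 → 2 ('ca')
  [9] 10/1 → 3 ('cac')
  [10] 1/4 → 4 ('cacc')
  [11] 4/12 → 1 ('c')
  [12] 12/9 → 1 ('c')
  [13] 9/3 → 4 ('ccac')
  [14] 3/8 → 2 ('cc')
  [15] 8/7 → 3 ('ccc')
  [16] 7/6 → 4 ('cccc')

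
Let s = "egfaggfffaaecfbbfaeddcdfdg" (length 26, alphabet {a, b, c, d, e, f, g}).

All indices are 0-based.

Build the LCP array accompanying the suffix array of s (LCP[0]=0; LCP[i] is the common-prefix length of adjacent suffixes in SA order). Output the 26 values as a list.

[0, 1, 2, 1, 0, 1, 0, 1, 0, 1, 1, 1, 0, 1, 1, 0, 2, 2, 1, 1, 1, 2, 0, 1, 2, 1]

sorted suffixes:
  #0 SA[0]=9  'aaecfbbfaeddcdfdg'
  #1 SA[1]=10  'aecfbbfaeddcdfdg'
  #2 SA[2]=17  'aeddcdfdg'
  #3 SA[3]=3  'aggfffaaecfbbfaeddcdfdg'
  #4 SA[4]=14  'bbfaeddcdfdg'
  #5 SA[5]=15  'bfaeddcdfdg'
  #6 SA[6]=21  'cdfdg'
  #7 SA[7]=12  'cfbbfaeddcdfdg'
  #8 SA[8]=20  'dcdfdg'
  #9 SA[9]=19  'ddcdfdg'
  #10 SA[10]=22  'dfdg'
  #11 SA[11]=24  'dg'
  #12 SA[12]=11  'ecfbbfaeddcdfdg'
  #13 SA[13]=18  'eddcdfdg'
  #14 SA[14]=0  'egfaggfffaaecfbbfaeddcdfdg'
  #15 SA[15]=8  'faaecfbbfaeddcdfdg'
  #16 SA[16]=16  'faeddcdfdg'
  #17 SA[17]=2  'faggfffaaecfbbfaeddcdfdg'
  #18 SA[18]=13  'fbbfaeddcdfdg'
  #19 SA[19]=23  'fdg'
  #20 SA[20]=7  'ffaaecfbbfaeddcdfdg'
  #21 SA[21]=6  'fffaaecfbbfaeddcdfdg'
  #22 SA[22]=25  'g'
  #23 SA[23]=1  'gfaggfffaaecfbbfaeddcdfdg'
  #24 SA[24]=5  'gfffaaecfbbfaeddcdfdg'
  #25 SA[25]=4  'ggfffaaecfbbfaeddcdfdg'

SA = [9, 10, 17, 3, 14, 15, 21, 12, 20, 19, 22, 24, 11, 18, 0, 8, 16, 2, 13, 23, 7, 6, 25, 1, 5, 4]
i: (SA[i-1],SA[i]) lcp shared
  1: (9,10) 1 'a'
  2: (10,17) 2 'ae'
  3: (17,3) 1 'a'
  4: (3,14) 0 ''
  5: (14,15) 1 'b'
  6: (15,21) 0 ''
  7: (21,12) 1 'c'
  8: (12,20) 0 ''
  9: (20,19) 1 'd'
  10: (19,22) 1 'd'
  11: (22,24) 1 'd'
  12: (24,11) 0 ''
  13: (11,18) 1 'e'
  14: (18,0) 1 'e'
  15: (0,8) 0 ''
  16: (8,16) 2 'fa'
  17: (16,2) 2 'fa'
  18: (2,13) 1 'f'
  19: (13,23) 1 'f'
  20: (23,7) 1 'f'
  21: (7,6) 2 'ff'
  22: (6,25) 0 ''
  23: (25,1) 1 'g'
  24: (1,5) 2 'gf'
  25: (5,4) 1 'g'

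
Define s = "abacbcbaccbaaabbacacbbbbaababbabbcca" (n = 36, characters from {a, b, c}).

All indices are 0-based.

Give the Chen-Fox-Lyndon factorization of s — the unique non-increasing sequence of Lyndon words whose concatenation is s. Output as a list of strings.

emit factor 1: 'abacbcbaccb' (i=0, period=11)
emit factor 2: 'aaabbacacbbbbaababbabbcc' (i=11, period=24)
emit factor 3: 'a' (i=35, period=1)

["abacbcbaccb", "aaabbacacbbbbaababbabbcc", "a"]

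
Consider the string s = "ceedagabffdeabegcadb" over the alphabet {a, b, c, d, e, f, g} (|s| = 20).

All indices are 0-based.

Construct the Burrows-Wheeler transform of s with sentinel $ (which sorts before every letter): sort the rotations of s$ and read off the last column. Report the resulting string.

begcddaag$eafdecbfbae

rank  rotation               last
    0  $ceedagabffdeabegcadb  b
    1  abegcadb$ceedagabffde  e
    2  abffdeabegcadb$ceedag  g
    3  adb$ceedagabffdeabegc  c
    4  agabffdeabegcadb$ceed  d
    5  b$ceedagabffdeabegcad  d
    6  begcadb$ceedagabffdea  a
    7  bffdeabegcadb$ceedaga  a
    8  cadb$ceedagabffdeabeg  g
    9  ceedagabffdeabegcadb$  $
   10  dagabffdeabegcadb$cee  e
   11  db$ceedagabffdeabegca  a
   12  deabegcadb$ceedagabff  f
   13  eabegcadb$ceedagabffd  d
   14  edagabffdeabegcadb$ce  e
   15  eedagabffdeabegcadb$c  c
   16  egcadb$ceedagabffdeab  b
   17  fdeabegcadb$ceedagabf  f
   18  ffdeabegcadb$ceedagab  b
   19  gabffdeabegcadb$ceeda  a
   20  gcadb$ceedagabffdeabe  e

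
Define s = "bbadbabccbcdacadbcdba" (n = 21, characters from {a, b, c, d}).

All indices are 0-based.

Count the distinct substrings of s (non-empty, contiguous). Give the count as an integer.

203

rank | idx | suffix
   0 |  20 | a
   1 |   5 | abccbcdacadbcdba
   2 |  12 | acadbcdba
   3 |   2 | adbabccbcdacadbcdba
   4 |  14 | adbcdba
   5 |  19 | ba
   6 |   4 | babccbcdacadbcdba
   7 |   1 | badbabccbcdacadbcdba
   8 |   0 | bbadbabccbcdacadbcdba
   9 |   6 | bccbcdacadbcdba
  10 |   9 | bcdacadbcdba
  11 |  16 | bcdba
  12 |  13 | cadbcdba
  13 |   8 | cbcdacadbcdba
  14 |   7 | ccbcdacadbcdba
  15 |  10 | cdacadbcdba
  16 |  17 | cdba
  17 |  11 | dacadbcdba
  18 |  18 | dba
  19 |   3 | dbabccbcdacadbcdba
  20 |  15 | dbcdba

SA = [20, 5, 12, 2, 14, 19, 4, 1, 0, 6, 9, 16, 13, 8, 7, 10, 17, 11, 18, 3, 15]
i: (SA[i-1],SA[i]) lcp shared
  1: (20,5) 1 'a'
  2: (5,12) 1 'a'
  3: (12,2) 1 'a'
  4: (2,14) 3 'adb'
  5: (14,19) 0 ''
  6: (19,4) 2 'ba'
  7: (4,1) 2 'ba'
  8: (1,0) 1 'b'
  9: (0,6) 1 'b'
  10: (6,9) 2 'bc'
  11: (9,16) 3 'bcd'
  12: (16,13) 0 ''
  13: (13,8) 1 'c'
  14: (8,7) 1 'c'
  15: (7,10) 1 'c'
  16: (10,17) 2 'cd'
  17: (17,11) 0 ''
  18: (11,18) 1 'd'
  19: (18,3) 3 'dba'
  20: (3,15) 2 'db'

n(n+1)/2 = 21·22/2 = 231
Σ LCP = 0 + 1 + 1 + 1 + 3 + 0 + 2 + 2 + 1 + 1 + 2 + 3 + 0 + 1 + 1 + 1 + 2 + 0 + 1 + 3 + 2 = 28
distinct = 231 − 28 = 203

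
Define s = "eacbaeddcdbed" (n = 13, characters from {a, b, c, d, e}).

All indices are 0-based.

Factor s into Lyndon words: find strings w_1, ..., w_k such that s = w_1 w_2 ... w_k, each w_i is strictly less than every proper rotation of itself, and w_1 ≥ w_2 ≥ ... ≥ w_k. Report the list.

["e", "acbaeddcdbed"]

emit factor 1: 'e' (i=0, period=1)
emit factor 2: 'acbaeddcdbed' (i=1, period=12)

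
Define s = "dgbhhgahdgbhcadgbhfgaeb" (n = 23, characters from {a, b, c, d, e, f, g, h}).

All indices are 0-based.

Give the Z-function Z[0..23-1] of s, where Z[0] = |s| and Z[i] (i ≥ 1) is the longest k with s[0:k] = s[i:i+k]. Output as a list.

[23, 0, 0, 0, 0, 0, 0, 0, 4, 0, 0, 0, 0, 0, 4, 0, 0, 0, 0, 0, 0, 0, 0]

Z[0]=23
i=1: i≥r, start 0; Z[1]=0
i=2: i≥r, start 0; Z[2]=0
i=3: i≥r, start 0; Z[3]=0
i=4: i≥r, start 0; Z[4]=0
i=5: i≥r, start 0; Z[5]=0
i=6: i≥r, start 0; Z[6]=0
i=7: i≥r, start 0; Z[7]=0
i=8: i≥r, start 0; Z[8]=4 scan→box=[8,12)
i=9: min(r-i=3, Z[1]=0)=0; Z[9]=0
i=10: min(r-i=2, Z[2]=0)=0; Z[10]=0
i=11: min(r-i=1, Z[3]=0)=0; Z[11]=0
i=12: i≥r, start 0; Z[12]=0
i=13: i≥r, start 0; Z[13]=0
i=14: i≥r, start 0; Z[14]=4 scan→box=[14,18)
i=15: min(r-i=3, Z[1]=0)=0; Z[15]=0
i=16: min(r-i=2, Z[2]=0)=0; Z[16]=0
i=17: min(r-i=1, Z[3]=0)=0; Z[17]=0
i=18: i≥r, start 0; Z[18]=0
i=19: i≥r, start 0; Z[19]=0
i=20: i≥r, start 0; Z[20]=0
i=21: i≥r, start 0; Z[21]=0
i=22: i≥r, start 0; Z[22]=0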